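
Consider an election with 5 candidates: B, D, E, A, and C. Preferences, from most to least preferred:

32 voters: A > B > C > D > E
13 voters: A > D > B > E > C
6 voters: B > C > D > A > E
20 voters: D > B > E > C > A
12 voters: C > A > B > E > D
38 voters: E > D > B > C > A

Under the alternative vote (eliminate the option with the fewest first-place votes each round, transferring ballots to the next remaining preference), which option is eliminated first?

Round 1: B 6, D 20, E 38, A 45, C 12. Eliminate B.

B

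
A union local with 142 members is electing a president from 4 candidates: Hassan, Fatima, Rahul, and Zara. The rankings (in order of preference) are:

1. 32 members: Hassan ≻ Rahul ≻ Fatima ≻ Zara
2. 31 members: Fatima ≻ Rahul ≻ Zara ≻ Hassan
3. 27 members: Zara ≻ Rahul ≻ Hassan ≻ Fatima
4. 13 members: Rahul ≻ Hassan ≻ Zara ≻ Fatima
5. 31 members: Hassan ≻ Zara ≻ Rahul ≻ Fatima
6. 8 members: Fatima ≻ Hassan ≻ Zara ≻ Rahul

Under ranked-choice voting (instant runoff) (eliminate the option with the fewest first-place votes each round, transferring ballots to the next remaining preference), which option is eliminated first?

Rahul

Round 1: Hassan 63, Fatima 39, Rahul 13, Zara 27. Eliminate Rahul.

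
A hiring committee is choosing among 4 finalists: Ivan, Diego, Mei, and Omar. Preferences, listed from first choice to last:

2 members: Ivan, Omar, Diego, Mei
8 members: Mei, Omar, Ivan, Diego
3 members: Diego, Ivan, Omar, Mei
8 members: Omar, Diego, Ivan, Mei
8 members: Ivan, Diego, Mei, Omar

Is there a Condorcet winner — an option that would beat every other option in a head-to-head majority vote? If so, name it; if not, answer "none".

none

Checking pairwise contests:
Omar beats Ivan 16–13.
Ivan beats Diego 18–11.
Ivan beats Mei 21–8.
Mei beats Omar 16–13.
Every option loses at least one head-to-head, so there is no Condorcet winner.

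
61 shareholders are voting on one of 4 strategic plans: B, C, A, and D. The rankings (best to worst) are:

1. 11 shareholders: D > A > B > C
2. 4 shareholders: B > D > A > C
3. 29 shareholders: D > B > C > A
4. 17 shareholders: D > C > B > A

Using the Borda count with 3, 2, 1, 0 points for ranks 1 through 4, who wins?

B: 11·1 + 4·3 + 29·2 + 17·1 = 98
C: 11·0 + 4·0 + 29·1 + 17·2 = 63
A: 11·2 + 4·1 + 29·0 + 17·0 = 26
D: 11·3 + 4·2 + 29·3 + 17·3 = 179
D has the highest Borda score (179).

D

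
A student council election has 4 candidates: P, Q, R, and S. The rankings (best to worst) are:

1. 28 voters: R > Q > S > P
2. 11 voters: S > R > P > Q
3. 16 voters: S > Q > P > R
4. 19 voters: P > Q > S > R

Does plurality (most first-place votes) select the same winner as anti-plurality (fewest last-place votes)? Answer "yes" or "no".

no

Plurality — first-place votes: P 19, Q 0, R 28, S 27. Winner: R.
Anti-plurality — last-place votes: P 28, Q 11, R 35, S 0. Winner: S.
The two methods disagree.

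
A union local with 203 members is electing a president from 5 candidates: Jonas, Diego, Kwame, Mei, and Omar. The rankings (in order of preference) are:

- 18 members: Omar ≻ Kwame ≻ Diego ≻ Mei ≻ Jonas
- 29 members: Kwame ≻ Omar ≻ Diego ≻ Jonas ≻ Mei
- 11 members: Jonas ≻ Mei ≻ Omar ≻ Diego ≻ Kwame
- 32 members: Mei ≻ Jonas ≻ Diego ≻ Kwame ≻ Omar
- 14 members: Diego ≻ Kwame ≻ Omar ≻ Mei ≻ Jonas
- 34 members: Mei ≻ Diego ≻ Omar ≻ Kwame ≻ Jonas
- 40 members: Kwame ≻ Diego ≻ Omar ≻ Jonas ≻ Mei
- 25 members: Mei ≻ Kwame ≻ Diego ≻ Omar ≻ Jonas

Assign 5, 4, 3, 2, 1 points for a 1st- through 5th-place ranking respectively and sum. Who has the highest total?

Kwame

Jonas: 18·1 + 29·2 + 11·5 + 32·4 + 14·1 + 34·1 + 40·2 + 25·1 = 412
Diego: 18·3 + 29·3 + 11·2 + 32·3 + 14·5 + 34·4 + 40·4 + 25·3 = 700
Kwame: 18·4 + 29·5 + 11·1 + 32·2 + 14·4 + 34·2 + 40·5 + 25·4 = 716
Mei: 18·2 + 29·1 + 11·4 + 32·5 + 14·2 + 34·5 + 40·1 + 25·5 = 632
Omar: 18·5 + 29·4 + 11·3 + 32·1 + 14·3 + 34·3 + 40·3 + 25·2 = 585
Kwame has the highest Borda score (716).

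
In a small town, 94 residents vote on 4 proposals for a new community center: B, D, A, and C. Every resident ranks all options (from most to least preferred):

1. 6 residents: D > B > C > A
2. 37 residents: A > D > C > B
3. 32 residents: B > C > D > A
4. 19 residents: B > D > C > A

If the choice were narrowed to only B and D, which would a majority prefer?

Voters preferring B to D: 51; preferring D to B: 43.
B wins the head-to-head.

B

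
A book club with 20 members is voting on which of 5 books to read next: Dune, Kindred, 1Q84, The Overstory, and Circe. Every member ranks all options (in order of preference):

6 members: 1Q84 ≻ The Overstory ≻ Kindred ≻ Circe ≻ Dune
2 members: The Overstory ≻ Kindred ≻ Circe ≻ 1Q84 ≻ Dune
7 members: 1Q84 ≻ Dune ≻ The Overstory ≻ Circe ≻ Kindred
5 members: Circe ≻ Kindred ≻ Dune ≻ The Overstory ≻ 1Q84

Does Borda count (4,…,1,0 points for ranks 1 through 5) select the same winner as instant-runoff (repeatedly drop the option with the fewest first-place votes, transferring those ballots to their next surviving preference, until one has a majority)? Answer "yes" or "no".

yes

Borda — scores: Dune 31, Kindred 33, 1Q84 54, The Overstory 45, Circe 37. Winner: 1Q84.
Instant-runoff — R1 Dune 0, Kindred 0, 1Q84 13, The Overstory 2, Circe 5 (1Q84 winner). Winner: 1Q84.
The two methods agree.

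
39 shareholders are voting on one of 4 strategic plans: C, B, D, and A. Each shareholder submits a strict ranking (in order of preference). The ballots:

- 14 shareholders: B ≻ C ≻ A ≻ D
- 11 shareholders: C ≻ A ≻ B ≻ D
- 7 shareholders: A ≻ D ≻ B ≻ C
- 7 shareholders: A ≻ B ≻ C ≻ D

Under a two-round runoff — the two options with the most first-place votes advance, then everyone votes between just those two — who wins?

Round 1 first-place votes: C 11, B 14, D 0, A 14.
B and A advance.
Runoff: B is preferred to A by 14 voters; A by 25.
A wins the runoff.

A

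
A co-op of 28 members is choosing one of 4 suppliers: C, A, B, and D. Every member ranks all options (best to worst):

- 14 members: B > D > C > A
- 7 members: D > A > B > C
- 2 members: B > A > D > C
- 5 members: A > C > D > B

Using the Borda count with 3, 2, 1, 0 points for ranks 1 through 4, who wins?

D

C: 14·1 + 7·0 + 2·0 + 5·2 = 24
A: 14·0 + 7·2 + 2·2 + 5·3 = 33
B: 14·3 + 7·1 + 2·3 + 5·0 = 55
D: 14·2 + 7·3 + 2·1 + 5·1 = 56
D has the highest Borda score (56).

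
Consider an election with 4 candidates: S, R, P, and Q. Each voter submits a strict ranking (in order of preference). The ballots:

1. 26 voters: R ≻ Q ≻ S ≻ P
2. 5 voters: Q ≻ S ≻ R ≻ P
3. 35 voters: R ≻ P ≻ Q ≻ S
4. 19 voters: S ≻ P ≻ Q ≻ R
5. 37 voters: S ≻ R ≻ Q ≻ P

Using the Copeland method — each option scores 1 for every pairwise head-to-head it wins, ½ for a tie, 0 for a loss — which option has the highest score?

R

S: beats P; ties R; loses to Q → score 1.5.
R: beats P and Q; ties S → score 2.5.
P: loses to S, R, and Q → score 0.
Q: beats S and P; loses to R → score 2.
R has the best pairwise record.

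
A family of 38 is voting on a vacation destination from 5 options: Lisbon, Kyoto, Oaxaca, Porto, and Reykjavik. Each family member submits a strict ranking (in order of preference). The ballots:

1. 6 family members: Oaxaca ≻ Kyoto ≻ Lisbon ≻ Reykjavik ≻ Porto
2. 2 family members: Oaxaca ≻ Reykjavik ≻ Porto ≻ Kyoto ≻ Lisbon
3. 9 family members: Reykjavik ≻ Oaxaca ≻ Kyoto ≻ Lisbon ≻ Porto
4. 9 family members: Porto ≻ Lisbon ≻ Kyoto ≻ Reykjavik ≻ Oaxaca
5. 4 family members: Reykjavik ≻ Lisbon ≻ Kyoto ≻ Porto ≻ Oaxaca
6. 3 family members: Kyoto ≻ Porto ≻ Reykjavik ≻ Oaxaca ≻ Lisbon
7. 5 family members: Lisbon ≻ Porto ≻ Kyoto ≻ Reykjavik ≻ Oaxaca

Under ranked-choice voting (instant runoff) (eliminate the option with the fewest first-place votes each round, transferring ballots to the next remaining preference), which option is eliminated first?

Kyoto

Round 1: Lisbon 5, Kyoto 3, Oaxaca 8, Porto 9, Reykjavik 13. Eliminate Kyoto.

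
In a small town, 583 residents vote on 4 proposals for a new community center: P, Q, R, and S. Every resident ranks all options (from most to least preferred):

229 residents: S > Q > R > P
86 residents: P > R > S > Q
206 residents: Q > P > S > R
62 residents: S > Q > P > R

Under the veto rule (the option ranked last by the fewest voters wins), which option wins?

Last-place votes: P 229, Q 86, R 268, S 0.
S is ranked last by the fewest voters, so S wins.

S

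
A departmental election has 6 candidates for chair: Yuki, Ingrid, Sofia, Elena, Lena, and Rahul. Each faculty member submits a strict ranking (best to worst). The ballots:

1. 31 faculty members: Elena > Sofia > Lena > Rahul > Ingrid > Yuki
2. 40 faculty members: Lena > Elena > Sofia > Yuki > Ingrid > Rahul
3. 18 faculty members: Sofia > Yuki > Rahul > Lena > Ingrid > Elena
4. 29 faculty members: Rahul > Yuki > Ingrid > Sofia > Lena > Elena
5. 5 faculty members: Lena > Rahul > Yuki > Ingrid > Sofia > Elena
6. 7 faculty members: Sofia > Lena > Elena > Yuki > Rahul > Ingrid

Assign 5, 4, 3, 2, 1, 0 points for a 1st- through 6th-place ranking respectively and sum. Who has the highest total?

Sofia

Yuki: 31·0 + 40·2 + 18·4 + 29·4 + 5·3 + 7·2 = 297
Ingrid: 31·1 + 40·1 + 18·1 + 29·3 + 5·2 + 7·0 = 186
Sofia: 31·4 + 40·3 + 18·5 + 29·2 + 5·1 + 7·5 = 432
Elena: 31·5 + 40·4 + 18·0 + 29·0 + 5·0 + 7·3 = 336
Lena: 31·3 + 40·5 + 18·2 + 29·1 + 5·5 + 7·4 = 411
Rahul: 31·2 + 40·0 + 18·3 + 29·5 + 5·4 + 7·1 = 288
Sofia has the highest Borda score (432).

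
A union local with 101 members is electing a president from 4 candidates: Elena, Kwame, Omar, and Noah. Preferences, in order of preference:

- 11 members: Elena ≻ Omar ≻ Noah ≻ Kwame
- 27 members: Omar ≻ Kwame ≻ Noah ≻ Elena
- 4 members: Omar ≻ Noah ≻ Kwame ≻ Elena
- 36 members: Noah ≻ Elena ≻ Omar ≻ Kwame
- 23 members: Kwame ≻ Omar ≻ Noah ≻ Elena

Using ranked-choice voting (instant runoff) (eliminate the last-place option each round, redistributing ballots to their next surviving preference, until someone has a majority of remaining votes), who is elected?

Round 1: Elena 11, Kwame 23, Omar 31, Noah 36. Eliminate Elena.
Round 2: Kwame 23, Omar 42, Noah 36. Eliminate Kwame.
Round 3: Omar 65, Noah 36. Omar has a majority.

Omar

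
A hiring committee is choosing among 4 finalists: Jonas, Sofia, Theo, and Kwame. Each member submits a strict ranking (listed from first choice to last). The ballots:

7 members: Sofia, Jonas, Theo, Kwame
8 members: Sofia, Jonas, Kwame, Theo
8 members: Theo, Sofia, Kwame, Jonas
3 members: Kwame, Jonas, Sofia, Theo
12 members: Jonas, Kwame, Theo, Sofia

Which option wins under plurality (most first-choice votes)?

Sofia

First-place votes: Jonas 12, Sofia 15, Theo 8, Kwame 3.
Sofia has the most first-place votes.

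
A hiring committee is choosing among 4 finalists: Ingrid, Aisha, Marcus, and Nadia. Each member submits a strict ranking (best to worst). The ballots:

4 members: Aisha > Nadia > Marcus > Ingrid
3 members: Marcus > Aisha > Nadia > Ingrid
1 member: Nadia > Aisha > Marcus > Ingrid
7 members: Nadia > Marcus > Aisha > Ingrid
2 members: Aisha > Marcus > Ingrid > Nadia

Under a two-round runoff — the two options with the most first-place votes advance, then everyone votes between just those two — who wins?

Aisha

Round 1 first-place votes: Ingrid 0, Aisha 6, Marcus 3, Nadia 8.
Nadia and Aisha advance.
Runoff: Nadia is preferred to Aisha by 8 voters; Aisha by 9.
Aisha wins the runoff.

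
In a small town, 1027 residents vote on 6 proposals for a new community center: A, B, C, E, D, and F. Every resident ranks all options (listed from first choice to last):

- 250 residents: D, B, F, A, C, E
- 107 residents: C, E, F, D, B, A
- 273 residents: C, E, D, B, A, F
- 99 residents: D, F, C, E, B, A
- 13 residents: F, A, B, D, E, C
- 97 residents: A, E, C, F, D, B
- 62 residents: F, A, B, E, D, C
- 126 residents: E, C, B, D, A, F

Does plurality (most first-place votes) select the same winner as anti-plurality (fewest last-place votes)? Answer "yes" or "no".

no

Plurality — first-place votes: A 97, B 0, C 380, E 126, D 349, F 75. Winner: C.
Anti-plurality — last-place votes: A 206, B 97, C 75, E 250, D 0, F 399. Winner: D.
The two methods disagree.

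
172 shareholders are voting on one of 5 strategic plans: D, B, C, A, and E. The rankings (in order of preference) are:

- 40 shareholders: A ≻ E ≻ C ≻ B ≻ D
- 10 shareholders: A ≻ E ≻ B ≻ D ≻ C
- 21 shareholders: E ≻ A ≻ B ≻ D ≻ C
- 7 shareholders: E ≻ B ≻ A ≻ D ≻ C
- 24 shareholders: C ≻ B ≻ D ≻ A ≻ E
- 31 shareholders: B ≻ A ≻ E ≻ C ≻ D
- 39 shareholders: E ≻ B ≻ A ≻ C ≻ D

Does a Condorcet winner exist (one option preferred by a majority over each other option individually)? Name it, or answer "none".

none

Checking pairwise contests:
B beats D 172–0.
E beats B 117–55.
B beats C 108–64.
B beats A 101–71.
A beats E 105–67.
Every option loses at least one head-to-head, so there is no Condorcet winner.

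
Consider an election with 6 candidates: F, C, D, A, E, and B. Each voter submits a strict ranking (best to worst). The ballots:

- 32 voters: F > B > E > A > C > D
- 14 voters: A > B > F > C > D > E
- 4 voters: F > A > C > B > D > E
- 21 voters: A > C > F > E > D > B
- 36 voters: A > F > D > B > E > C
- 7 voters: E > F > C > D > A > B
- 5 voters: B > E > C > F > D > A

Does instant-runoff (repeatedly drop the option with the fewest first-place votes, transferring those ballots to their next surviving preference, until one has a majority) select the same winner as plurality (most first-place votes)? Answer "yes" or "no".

yes

Instant-runoff — R1 F 36, C 0, D 0, A 71, E 7, B 5 (A winner). Winner: A.
Plurality — first-place votes: F 36, C 0, D 0, A 71, E 7, B 5. Winner: A.
The two methods agree.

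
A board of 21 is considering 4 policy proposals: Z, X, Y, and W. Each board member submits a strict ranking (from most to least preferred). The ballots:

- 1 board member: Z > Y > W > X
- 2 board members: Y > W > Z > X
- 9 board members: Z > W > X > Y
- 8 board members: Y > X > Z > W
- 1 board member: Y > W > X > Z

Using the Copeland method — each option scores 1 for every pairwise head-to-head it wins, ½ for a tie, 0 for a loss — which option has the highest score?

Z: beats X and W; loses to Y → score 2.
X: loses to Z, Y, and W → score 0.
Y: beats Z, X, and W → score 3.
W: beats X; loses to Z and Y → score 1.
Y has the best pairwise record.

Y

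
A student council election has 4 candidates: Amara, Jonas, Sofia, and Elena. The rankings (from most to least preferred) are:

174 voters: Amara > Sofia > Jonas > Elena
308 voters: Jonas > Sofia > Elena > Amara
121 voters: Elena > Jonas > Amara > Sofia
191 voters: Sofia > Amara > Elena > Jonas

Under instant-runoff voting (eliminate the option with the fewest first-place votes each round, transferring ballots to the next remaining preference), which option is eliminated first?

Elena

Round 1: Amara 174, Jonas 308, Sofia 191, Elena 121. Eliminate Elena.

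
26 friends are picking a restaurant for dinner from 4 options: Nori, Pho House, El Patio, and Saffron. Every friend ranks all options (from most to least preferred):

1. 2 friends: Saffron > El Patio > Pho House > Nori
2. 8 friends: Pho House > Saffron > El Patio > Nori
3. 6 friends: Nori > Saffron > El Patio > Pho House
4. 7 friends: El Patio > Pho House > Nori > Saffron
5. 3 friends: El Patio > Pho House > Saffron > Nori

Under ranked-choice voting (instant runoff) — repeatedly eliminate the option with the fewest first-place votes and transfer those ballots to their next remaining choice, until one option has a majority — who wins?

Round 1: Nori 6, Pho House 8, El Patio 10, Saffron 2. Eliminate Saffron.
Round 2: Nori 6, Pho House 8, El Patio 12. Eliminate Nori.
Round 3: Pho House 8, El Patio 18. El Patio has a majority.

El Patio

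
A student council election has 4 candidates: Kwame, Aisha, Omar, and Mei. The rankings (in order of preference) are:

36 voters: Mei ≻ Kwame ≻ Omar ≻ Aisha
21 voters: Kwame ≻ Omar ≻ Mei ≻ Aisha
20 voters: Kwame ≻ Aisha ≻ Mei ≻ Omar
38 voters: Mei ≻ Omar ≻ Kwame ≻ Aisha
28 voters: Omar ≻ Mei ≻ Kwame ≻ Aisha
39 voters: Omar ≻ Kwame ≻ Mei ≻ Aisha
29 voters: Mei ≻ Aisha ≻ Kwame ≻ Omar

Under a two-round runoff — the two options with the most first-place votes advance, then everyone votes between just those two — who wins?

Mei

Round 1 first-place votes: Kwame 41, Aisha 0, Omar 67, Mei 103.
Mei and Omar advance.
Runoff: Mei is preferred to Omar by 123 voters; Omar by 88.
Mei wins the runoff.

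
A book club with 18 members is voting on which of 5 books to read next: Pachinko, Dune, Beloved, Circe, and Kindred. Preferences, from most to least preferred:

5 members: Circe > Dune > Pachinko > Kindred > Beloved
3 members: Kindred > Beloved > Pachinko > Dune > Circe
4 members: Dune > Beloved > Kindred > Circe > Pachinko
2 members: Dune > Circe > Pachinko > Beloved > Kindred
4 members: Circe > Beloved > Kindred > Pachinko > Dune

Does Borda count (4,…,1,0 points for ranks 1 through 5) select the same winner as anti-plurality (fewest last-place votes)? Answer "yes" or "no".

Borda — scores: Pachinko 24, Dune 42, Beloved 35, Circe 46, Kindred 33. Winner: Circe.
Anti-plurality — last-place votes: Pachinko 4, Dune 4, Beloved 5, Circe 3, Kindred 2. Winner: Kindred.
The two methods disagree.

no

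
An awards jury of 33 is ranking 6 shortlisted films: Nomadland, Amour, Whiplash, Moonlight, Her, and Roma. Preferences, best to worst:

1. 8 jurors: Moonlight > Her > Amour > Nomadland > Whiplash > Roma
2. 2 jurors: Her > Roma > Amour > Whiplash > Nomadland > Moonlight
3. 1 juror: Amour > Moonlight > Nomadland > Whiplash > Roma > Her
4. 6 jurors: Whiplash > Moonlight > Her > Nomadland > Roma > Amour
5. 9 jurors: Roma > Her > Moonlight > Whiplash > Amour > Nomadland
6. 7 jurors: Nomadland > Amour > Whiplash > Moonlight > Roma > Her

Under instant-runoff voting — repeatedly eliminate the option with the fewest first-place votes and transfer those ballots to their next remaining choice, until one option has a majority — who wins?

Round 1: Nomadland 7, Amour 1, Whiplash 6, Moonlight 8, Her 2, Roma 9. Eliminate Amour.
Round 2: Nomadland 7, Whiplash 6, Moonlight 9, Her 2, Roma 9. Eliminate Her.
Round 3: Nomadland 7, Whiplash 6, Moonlight 9, Roma 11. Eliminate Whiplash.
Round 4: Nomadland 7, Moonlight 15, Roma 11. Eliminate Nomadland.
Round 5: Moonlight 22, Roma 11. Moonlight has a majority.

Moonlight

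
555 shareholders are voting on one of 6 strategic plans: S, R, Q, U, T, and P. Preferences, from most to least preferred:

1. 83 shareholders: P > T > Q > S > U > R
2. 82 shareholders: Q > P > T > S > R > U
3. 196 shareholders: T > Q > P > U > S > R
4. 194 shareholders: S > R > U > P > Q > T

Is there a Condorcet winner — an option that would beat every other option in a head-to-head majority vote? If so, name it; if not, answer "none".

Checking pairwise contests:
Q beats S 361–194.
S beats R 555–0.
T beats Q 279–276.
S beats U 359–196.
P beats T 359–196.
Q beats P 278–277.
Every option loses at least one head-to-head, so there is no Condorcet winner.

none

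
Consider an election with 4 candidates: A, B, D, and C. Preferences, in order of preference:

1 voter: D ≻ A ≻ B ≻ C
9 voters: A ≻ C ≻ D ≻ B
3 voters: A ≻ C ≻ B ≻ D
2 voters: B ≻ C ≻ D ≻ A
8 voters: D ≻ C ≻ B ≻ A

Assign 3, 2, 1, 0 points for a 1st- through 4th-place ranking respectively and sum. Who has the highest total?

A: 1·2 + 9·3 + 3·3 + 2·0 + 8·0 = 38
B: 1·1 + 9·0 + 3·1 + 2·3 + 8·1 = 18
D: 1·3 + 9·1 + 3·0 + 2·1 + 8·3 = 38
C: 1·0 + 9·2 + 3·2 + 2·2 + 8·2 = 44
C has the highest Borda score (44).

C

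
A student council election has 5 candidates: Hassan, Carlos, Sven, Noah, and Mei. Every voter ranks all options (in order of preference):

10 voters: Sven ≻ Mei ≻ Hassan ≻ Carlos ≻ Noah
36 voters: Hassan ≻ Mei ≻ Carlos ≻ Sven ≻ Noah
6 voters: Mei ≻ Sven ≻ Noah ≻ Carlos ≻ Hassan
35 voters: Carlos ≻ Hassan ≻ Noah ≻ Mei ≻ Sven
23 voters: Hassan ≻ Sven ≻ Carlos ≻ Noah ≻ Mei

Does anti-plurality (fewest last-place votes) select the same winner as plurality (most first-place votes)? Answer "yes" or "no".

no

Anti-plurality — last-place votes: Hassan 6, Carlos 0, Sven 35, Noah 46, Mei 23. Winner: Carlos.
Plurality — first-place votes: Hassan 59, Carlos 35, Sven 10, Noah 0, Mei 6. Winner: Hassan.
The two methods disagree.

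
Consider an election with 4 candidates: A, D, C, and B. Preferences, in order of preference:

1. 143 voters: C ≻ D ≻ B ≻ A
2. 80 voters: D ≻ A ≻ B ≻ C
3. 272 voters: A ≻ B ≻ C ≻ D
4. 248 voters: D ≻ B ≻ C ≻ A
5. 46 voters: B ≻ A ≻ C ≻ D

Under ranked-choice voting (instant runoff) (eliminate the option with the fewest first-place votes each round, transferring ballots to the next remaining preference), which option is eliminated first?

B

Round 1: A 272, D 328, C 143, B 46. Eliminate B.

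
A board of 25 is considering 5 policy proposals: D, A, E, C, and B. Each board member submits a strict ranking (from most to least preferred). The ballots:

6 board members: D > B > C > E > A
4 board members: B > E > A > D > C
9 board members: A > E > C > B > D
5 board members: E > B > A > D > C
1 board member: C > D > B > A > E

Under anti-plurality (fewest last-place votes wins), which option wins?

Last-place votes: D 9, A 6, E 1, C 9, B 0.
B is ranked last by the fewest voters, so B wins.

B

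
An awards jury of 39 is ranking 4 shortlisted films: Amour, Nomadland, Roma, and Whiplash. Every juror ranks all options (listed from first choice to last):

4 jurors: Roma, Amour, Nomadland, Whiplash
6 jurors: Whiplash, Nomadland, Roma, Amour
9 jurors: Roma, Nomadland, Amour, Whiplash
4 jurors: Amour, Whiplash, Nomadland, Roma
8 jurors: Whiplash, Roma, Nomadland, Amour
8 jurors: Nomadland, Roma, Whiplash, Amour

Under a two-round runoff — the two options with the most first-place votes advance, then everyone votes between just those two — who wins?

Roma

Round 1 first-place votes: Amour 4, Nomadland 8, Roma 13, Whiplash 14.
Whiplash and Roma advance.
Runoff: Whiplash is preferred to Roma by 18 voters; Roma by 21.
Roma wins the runoff.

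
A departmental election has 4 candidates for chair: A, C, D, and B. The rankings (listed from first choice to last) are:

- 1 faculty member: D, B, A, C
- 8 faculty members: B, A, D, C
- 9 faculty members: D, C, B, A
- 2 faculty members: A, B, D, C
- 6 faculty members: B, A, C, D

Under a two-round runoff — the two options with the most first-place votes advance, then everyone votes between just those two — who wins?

B

Round 1 first-place votes: A 2, C 0, D 10, B 14.
B and D advance.
Runoff: B is preferred to D by 16 voters; D by 10.
B wins the runoff.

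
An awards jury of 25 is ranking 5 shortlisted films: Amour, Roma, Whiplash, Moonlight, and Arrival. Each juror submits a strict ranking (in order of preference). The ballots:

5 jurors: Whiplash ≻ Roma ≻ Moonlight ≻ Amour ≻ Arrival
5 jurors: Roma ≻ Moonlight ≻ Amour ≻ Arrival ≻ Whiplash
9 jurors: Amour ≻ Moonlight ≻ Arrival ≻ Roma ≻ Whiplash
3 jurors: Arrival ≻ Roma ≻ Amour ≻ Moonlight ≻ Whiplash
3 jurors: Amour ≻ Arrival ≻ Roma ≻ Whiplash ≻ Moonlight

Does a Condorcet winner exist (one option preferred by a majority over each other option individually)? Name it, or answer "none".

none

Checking pairwise contests:
Roma beats Amour 13–12.
Arrival beats Roma 15–10.
Amour beats Whiplash 20–5.
Amour beats Moonlight 15–10.
Amour beats Arrival 22–3.
Every option loses at least one head-to-head, so there is no Condorcet winner.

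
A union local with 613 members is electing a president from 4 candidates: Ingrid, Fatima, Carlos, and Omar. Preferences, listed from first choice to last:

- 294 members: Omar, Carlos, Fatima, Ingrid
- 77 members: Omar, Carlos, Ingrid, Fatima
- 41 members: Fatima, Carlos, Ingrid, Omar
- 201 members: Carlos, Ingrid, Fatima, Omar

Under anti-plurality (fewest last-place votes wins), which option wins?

Last-place votes: Ingrid 294, Fatima 77, Carlos 0, Omar 242.
Carlos is ranked last by the fewest voters, so Carlos wins.

Carlos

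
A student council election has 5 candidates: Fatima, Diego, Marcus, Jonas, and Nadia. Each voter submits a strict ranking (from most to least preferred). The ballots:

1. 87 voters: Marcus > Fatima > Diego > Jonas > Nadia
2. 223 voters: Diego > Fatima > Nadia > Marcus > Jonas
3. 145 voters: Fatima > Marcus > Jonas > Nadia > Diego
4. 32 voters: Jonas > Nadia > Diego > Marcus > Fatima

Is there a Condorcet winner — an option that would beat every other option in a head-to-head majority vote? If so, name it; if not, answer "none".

Diego vs Fatima: 255–232 for Diego.
Diego vs Marcus: 255–232 for Diego.
Diego vs Jonas: 310–177 for Diego.
Diego vs Nadia: 310–177 for Diego.
Diego beats every other option head-to-head.

Diego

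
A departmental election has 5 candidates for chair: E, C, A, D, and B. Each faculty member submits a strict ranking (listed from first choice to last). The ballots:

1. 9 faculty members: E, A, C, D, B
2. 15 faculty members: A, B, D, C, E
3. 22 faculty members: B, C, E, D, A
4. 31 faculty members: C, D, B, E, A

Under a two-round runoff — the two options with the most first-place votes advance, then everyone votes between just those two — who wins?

C

Round 1 first-place votes: E 9, C 31, A 15, D 0, B 22.
C and B advance.
Runoff: C is preferred to B by 40 voters; B by 37.
C wins the runoff.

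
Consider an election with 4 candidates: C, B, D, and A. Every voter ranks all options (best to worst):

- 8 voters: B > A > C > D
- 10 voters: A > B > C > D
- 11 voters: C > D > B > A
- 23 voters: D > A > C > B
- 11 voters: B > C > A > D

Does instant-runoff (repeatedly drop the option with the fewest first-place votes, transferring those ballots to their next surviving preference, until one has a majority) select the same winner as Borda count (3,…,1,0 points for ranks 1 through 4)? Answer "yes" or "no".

no

Instant-runoff — R1 C 11, B 19, D 23, A 10 (A out); R2 C 11, B 29, D 23 (C out); R3 B 29, D 34 (D winner). Winner: D.
Borda — scores: C 96, B 88, D 91, A 103. Winner: A.
The two methods disagree.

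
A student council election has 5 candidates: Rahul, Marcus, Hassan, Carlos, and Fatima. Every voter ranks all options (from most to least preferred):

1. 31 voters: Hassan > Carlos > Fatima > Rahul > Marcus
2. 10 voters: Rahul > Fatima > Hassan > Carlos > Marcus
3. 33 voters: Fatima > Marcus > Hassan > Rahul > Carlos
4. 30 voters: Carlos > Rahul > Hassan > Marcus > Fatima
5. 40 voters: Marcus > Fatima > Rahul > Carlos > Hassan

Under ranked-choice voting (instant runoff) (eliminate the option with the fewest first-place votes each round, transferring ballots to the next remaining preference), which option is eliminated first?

Round 1: Rahul 10, Marcus 40, Hassan 31, Carlos 30, Fatima 33. Eliminate Rahul.

Rahul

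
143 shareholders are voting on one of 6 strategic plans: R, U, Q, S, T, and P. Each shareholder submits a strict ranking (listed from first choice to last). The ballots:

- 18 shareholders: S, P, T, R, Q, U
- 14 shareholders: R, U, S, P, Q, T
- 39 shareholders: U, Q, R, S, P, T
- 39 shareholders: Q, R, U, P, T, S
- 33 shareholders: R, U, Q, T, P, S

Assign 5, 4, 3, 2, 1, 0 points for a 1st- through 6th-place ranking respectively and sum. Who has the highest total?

R: 18·2 + 14·5 + 39·3 + 39·4 + 33·5 = 544
U: 18·0 + 14·4 + 39·5 + 39·3 + 33·4 = 500
Q: 18·1 + 14·1 + 39·4 + 39·5 + 33·3 = 482
S: 18·5 + 14·3 + 39·2 + 39·0 + 33·0 = 210
T: 18·3 + 14·0 + 39·0 + 39·1 + 33·2 = 159
P: 18·4 + 14·2 + 39·1 + 39·2 + 33·1 = 250
R has the highest Borda score (544).

R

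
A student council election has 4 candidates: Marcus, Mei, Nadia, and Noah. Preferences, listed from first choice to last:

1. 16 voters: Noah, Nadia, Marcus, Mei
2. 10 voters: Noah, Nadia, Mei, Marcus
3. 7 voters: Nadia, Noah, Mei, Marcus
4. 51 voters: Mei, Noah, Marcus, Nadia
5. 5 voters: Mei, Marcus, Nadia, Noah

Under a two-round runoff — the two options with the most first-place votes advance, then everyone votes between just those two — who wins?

Round 1 first-place votes: Marcus 0, Mei 56, Nadia 7, Noah 26.
Mei and Noah advance.
Runoff: Mei is preferred to Noah by 56 voters; Noah by 33.
Mei wins the runoff.

Mei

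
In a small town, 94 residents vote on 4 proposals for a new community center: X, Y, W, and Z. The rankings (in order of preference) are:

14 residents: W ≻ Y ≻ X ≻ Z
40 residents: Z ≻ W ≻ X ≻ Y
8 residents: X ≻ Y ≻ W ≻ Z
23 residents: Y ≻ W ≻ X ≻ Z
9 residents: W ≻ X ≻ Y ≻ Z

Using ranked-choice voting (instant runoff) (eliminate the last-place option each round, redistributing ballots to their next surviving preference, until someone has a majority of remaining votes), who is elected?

Round 1: X 8, Y 23, W 23, Z 40. Eliminate X.
Round 2: Y 31, W 23, Z 40. Eliminate W.
Round 3: Y 54, Z 40. Y has a majority.

Y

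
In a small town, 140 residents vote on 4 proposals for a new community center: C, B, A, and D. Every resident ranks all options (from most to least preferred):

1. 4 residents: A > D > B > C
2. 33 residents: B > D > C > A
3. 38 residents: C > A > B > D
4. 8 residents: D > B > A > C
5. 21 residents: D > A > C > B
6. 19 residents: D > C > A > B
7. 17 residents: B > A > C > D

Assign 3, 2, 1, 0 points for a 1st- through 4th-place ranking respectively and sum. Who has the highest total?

C: 4·0 + 33·1 + 38·3 + 8·0 + 21·1 + 19·2 + 17·1 = 223
B: 4·1 + 33·3 + 38·1 + 8·2 + 21·0 + 19·0 + 17·3 = 208
A: 4·3 + 33·0 + 38·2 + 8·1 + 21·2 + 19·1 + 17·2 = 191
D: 4·2 + 33·2 + 38·0 + 8·3 + 21·3 + 19·3 + 17·0 = 218
C has the highest Borda score (223).

C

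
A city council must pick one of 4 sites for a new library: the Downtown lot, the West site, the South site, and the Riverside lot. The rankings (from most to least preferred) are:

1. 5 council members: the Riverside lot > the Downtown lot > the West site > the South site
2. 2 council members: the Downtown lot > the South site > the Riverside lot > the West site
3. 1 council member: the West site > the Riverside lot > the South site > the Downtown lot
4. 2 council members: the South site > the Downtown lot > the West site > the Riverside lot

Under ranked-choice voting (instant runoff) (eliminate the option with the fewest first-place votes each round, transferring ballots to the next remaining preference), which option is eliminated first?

Round 1: the Downtown lot 2, the West site 1, the South site 2, the Riverside lot 5. Eliminate the West site.

the West site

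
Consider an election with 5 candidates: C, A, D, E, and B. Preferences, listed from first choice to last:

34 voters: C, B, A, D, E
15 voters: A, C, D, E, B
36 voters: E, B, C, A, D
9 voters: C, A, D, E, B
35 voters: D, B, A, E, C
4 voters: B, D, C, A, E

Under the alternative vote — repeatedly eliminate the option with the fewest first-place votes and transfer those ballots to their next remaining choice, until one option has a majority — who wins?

Round 1: C 43, A 15, D 35, E 36, B 4. Eliminate B.
Round 2: C 43, A 15, D 39, E 36. Eliminate A.
Round 3: C 58, D 39, E 36. Eliminate E.
Round 4: C 94, D 39. C has a majority.

C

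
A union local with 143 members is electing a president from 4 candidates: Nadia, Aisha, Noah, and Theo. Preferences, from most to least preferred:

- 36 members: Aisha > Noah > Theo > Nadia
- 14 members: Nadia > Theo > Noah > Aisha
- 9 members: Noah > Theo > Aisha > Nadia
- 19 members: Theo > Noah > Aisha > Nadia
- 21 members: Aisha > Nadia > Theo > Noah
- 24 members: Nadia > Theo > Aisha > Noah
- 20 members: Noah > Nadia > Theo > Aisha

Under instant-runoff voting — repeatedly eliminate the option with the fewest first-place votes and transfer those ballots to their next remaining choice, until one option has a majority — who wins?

Round 1: Nadia 38, Aisha 57, Noah 29, Theo 19. Eliminate Theo.
Round 2: Nadia 38, Aisha 57, Noah 48. Eliminate Nadia.
Round 3: Aisha 81, Noah 62. Aisha has a majority.

Aisha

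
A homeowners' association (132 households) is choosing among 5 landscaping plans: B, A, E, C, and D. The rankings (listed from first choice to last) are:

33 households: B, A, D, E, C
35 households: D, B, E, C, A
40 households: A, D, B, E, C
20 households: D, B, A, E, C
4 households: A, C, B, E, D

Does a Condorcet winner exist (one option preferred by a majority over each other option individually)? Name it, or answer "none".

none

Checking pairwise contests:
D beats B 95–37.
B beats A 88–44.
B beats E 132–0.
B beats C 128–4.
A beats D 77–55.
Every option loses at least one head-to-head, so there is no Condorcet winner.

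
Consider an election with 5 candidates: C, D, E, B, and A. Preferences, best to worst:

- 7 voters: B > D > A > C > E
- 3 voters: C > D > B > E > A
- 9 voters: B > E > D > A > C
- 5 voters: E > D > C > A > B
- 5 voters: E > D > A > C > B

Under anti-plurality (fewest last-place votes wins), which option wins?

Last-place votes: C 9, D 0, E 7, B 10, A 3.
D is ranked last by the fewest voters, so D wins.

D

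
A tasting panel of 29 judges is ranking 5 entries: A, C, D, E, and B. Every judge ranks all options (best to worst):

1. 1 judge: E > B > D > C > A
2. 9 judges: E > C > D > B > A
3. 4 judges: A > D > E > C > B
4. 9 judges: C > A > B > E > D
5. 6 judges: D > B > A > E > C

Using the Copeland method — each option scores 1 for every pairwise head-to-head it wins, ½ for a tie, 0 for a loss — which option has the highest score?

A: beats E; loses to C, D, and B → score 1.
C: beats A, D, and B; loses to E → score 3.
D: beats A and B; loses to C and E → score 2.
E: beats C and D; loses to A and B → score 2.
B: beats A and E; loses to C and D → score 2.
C has the best pairwise record.

C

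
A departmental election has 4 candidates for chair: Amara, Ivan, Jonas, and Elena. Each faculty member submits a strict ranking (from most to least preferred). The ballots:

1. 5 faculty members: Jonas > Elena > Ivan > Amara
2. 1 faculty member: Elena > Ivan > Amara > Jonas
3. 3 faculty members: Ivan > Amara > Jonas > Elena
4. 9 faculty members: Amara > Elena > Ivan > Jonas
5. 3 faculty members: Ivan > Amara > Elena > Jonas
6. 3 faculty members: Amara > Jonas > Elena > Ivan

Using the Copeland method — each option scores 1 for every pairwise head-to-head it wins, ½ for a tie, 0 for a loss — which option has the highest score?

Amara

Amara: beats Jonas and Elena; ties Ivan → score 2.5.
Ivan: beats Jonas; ties Amara; loses to Elena → score 1.5.
Jonas: loses to Amara, Ivan, and Elena → score 0.
Elena: beats Ivan and Jonas; loses to Amara → score 2.
Amara has the best pairwise record.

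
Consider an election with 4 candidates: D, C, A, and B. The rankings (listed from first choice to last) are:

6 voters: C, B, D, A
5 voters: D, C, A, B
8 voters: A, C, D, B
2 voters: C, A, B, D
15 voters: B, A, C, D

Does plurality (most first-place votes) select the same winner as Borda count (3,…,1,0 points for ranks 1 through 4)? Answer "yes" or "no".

Plurality — first-place votes: D 5, C 8, A 8, B 15. Winner: B.
Borda — scores: D 29, C 65, A 63, B 59. Winner: C.
The two methods disagree.

no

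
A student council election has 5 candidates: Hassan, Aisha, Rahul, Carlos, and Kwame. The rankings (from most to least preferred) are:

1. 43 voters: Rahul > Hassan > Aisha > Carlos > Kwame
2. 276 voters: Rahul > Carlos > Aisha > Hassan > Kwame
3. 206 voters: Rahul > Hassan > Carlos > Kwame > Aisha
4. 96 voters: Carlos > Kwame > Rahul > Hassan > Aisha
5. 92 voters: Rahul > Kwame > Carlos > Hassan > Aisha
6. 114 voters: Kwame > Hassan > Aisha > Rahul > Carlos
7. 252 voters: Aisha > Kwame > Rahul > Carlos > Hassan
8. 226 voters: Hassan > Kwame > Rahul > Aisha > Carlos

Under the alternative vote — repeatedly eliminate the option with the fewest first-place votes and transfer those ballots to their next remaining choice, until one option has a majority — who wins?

Round 1: Hassan 226, Aisha 252, Rahul 617, Carlos 96, Kwame 114. Eliminate Carlos.
Round 2: Hassan 226, Aisha 252, Rahul 617, Kwame 210. Eliminate Kwame.
Round 3: Hassan 340, Aisha 252, Rahul 713. Rahul has a majority.

Rahul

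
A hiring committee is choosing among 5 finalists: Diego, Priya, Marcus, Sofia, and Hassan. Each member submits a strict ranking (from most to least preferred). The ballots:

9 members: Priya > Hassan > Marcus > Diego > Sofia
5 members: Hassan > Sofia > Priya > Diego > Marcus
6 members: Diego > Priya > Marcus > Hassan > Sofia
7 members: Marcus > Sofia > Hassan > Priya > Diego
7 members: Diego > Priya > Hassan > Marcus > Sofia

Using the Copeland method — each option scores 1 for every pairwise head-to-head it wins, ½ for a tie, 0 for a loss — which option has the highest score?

Priya

Diego: beats Marcus and Sofia; loses to Priya and Hassan → score 2.
Priya: beats Diego, Marcus, Sofia, and Hassan → score 4.
Marcus: beats Sofia; loses to Diego, Priya, and Hassan → score 1.
Sofia: loses to Diego, Priya, Marcus, and Hassan → score 0.
Hassan: beats Diego, Marcus, and Sofia; loses to Priya → score 3.
Priya has the best pairwise record.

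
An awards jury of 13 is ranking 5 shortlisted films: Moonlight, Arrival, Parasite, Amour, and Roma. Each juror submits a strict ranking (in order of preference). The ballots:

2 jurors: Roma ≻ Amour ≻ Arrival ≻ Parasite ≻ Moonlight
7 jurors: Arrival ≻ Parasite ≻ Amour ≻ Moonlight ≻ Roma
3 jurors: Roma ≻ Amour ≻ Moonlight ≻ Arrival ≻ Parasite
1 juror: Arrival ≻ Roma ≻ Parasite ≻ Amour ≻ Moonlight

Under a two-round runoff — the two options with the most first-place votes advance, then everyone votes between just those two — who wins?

Round 1 first-place votes: Moonlight 0, Arrival 8, Parasite 0, Amour 0, Roma 5.
Arrival and Roma advance.
Runoff: Arrival is preferred to Roma by 8 voters; Roma by 5.
Arrival wins the runoff.

Arrival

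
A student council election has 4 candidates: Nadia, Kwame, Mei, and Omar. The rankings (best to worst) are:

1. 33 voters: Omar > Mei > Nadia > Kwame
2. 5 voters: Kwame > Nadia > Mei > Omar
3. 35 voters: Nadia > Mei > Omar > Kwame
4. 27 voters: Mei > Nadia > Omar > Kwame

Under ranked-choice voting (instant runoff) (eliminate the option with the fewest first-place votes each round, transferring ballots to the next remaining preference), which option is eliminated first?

Round 1: Nadia 35, Kwame 5, Mei 27, Omar 33. Eliminate Kwame.

Kwame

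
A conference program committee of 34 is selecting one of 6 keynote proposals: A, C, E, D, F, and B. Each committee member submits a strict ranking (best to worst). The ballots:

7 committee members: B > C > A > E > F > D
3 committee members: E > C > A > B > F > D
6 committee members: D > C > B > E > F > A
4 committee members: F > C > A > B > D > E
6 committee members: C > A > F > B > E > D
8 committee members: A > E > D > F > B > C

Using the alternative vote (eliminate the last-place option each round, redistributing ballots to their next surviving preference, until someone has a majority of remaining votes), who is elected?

Round 1: A 8, C 6, E 3, D 6, F 4, B 7. Eliminate E.
Round 2: A 8, C 9, D 6, F 4, B 7. Eliminate F.
Round 3: A 8, C 13, D 6, B 7. Eliminate D.
Round 4: A 8, C 19, B 7. C has a majority.

C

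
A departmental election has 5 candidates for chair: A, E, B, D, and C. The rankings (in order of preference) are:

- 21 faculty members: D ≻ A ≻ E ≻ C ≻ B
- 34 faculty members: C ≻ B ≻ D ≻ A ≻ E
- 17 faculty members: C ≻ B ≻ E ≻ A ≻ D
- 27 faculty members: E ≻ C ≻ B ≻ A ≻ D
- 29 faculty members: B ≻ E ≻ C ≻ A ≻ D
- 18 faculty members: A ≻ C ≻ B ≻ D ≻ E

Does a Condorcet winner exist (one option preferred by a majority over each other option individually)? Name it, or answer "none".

none

Checking pairwise contests:
B beats A 107–39.
B beats E 98–48.
C beats B 117–29.
A beats D 91–55.
E beats C 77–69.
Every option loses at least one head-to-head, so there is no Condorcet winner.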